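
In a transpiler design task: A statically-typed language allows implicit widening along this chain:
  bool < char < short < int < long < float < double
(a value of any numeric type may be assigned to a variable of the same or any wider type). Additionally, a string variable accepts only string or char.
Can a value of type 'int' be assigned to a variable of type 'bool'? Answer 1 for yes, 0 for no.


Target variable type: bool
Source value type: int
Numeric ranks: int=3, bool=0
Widening allowed iff rank(source) <= rank(target): 3 <= 0? No
Result: 0

0


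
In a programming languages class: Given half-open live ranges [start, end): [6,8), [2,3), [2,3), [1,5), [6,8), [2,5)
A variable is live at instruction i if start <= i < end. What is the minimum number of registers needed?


Live ranges:
  Var0: [6, 8)
  Var1: [2, 3)
  Var2: [2, 3)
  Var3: [1, 5)
  Var4: [6, 8)
  Var5: [2, 5)
Sweep-line events (position, delta, active):
  pos=1 start -> active=1
  pos=2 start -> active=2
  pos=2 start -> active=3
  pos=2 start -> active=4
  pos=3 end -> active=3
  pos=3 end -> active=2
  pos=5 end -> active=1
  pos=5 end -> active=0
  pos=6 start -> active=1
  pos=6 start -> active=2
  pos=8 end -> active=1
  pos=8 end -> active=0
Maximum simultaneous active: 4
Minimum registers needed: 4

4


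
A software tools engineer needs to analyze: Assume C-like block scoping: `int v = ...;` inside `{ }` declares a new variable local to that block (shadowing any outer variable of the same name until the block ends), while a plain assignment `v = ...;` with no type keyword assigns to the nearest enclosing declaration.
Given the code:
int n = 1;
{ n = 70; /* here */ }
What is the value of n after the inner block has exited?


Analyzing scoping rules:
Outer scope: declares n = 1
Inner block: 'n = 70;' has no type keyword, so it is an assignment to the outer n (no shadowing)
The assignment changed the outer variable itself, so the new value persists after the block -> 70
Result: 70

70


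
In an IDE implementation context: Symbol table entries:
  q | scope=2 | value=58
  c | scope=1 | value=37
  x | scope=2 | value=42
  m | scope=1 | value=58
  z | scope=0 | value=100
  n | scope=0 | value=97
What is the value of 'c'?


Searching symbol table for 'c':
  q | scope=2 | value=58
  c | scope=1 | value=37 <- MATCH
  x | scope=2 | value=42
  m | scope=1 | value=58
  z | scope=0 | value=100
  n | scope=0 | value=97
Found 'c' at scope 1 with value 37

37


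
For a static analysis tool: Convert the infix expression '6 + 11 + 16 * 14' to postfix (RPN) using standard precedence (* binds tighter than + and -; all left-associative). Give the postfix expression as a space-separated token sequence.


Applying the shunting-yard algorithm:
  Operand 6 -> output
  Push '+' onto operator stack -> op-stack: [+]
  Operand 11 -> output
  See '+' (prec 1); top '+' (prec 1) >= it -> pop '+' to output
  Push '+' onto operator stack -> op-stack: [+]
  Operand 16 -> output
  Push '*' onto operator stack -> op-stack: [+, *]
  Operand 14 -> output
  End of input: pop '*' to output
  End of input: pop '+' to output
Postfix result: 6 11 + 16 14 * +

6 11 + 16 14 * +


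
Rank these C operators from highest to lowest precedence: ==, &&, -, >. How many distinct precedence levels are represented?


Looking up precedence for each operator:
  == -> precedence 3
  && -> precedence 2
  - -> precedence 5
  > -> precedence 4
Sorted highest to lowest: -, >, ==, &&
Distinct precedence values: [5, 4, 3, 2]
Number of distinct levels: 4

4


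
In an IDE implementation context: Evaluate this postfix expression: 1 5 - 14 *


Processing tokens left to right:
Push 1, Push 5
Pop 1 and 5, compute 1 - 5 = -4, push -4
Push 14
Pop -4 and 14, compute -4 * 14 = -56, push -56
Stack result: -56

-56


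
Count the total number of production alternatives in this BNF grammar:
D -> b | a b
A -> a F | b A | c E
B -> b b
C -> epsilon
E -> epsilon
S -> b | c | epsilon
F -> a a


Counting alternatives per rule:
  D: 2 alternative(s)
  A: 3 alternative(s)
  B: 1 alternative(s)
  C: 1 alternative(s)
  E: 1 alternative(s)
  S: 3 alternative(s)
  F: 1 alternative(s)
Sum: 2 + 3 + 1 + 1 + 1 + 3 + 1 = 12

12


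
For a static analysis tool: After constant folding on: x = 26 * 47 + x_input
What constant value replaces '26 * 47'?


Identifying constant sub-expression:
  Original: x = 26 * 47 + x_input
  26 and 47 are both compile-time constants
  Evaluating: 26 * 47 = 1222
  After folding: x = 1222 + x_input

1222


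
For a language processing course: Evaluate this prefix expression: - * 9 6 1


Parsing prefix expression: - * 9 6 1
Step 1: Innermost operation '* 9 6'
  9 * 6 = 54
Step 2: Outer operation '- [54] 1'
  54 - 1 = 53

53


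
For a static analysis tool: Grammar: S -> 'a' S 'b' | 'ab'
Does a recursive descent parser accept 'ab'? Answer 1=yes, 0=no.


Grammar accepts strings of the form a^n b^n (n >= 1)
Word: 'ab'
Counting: 1 a's and 1 b's
Check: 1 == 1? Yes
Derivation (S -> aSb applied 0 time(s), then S -> ab): S => ab
Accepted

1


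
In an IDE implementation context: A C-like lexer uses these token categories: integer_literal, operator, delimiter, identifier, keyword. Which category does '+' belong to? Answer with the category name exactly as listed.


Token: '+'
Checking categories:
  identifier: no
  integer_literal: no
  operator: YES
  keyword: no
  delimiter: no
Category: operator

operator


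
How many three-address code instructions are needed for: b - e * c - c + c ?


Expression: b - e * c - c + c
Generating three-address code (respecting * over +/- precedence):
  Instruction 1: t1 = e * c
  Instruction 2: t2 = b - t1
  Instruction 3: t3 = t2 - c
  Instruction 4: t4 = t3 + c
Total instructions: 4

4


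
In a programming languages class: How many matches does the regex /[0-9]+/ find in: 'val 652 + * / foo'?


Pattern: /[0-9]+/ (int literals)
Input: 'val 652 + * / foo'
Scanning for matches:
  Match 1: '652'
Total matches: 1

1


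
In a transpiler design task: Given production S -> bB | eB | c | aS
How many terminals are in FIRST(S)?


Production: S -> bB | eB | c | aS
Examining each alternative for leading terminals:
  S -> bB : first terminal = 'b'
  S -> eB : first terminal = 'e'
  S -> c : first terminal = 'c'
  S -> aS : first terminal = 'a'
FIRST(S) = {a, b, c, e}
Count: 4

4


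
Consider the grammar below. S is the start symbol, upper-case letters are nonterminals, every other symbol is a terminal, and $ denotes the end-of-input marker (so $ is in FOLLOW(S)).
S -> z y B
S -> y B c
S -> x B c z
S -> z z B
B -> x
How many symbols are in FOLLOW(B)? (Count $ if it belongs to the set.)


S is the start symbol and does not occur in any rule body, so FOLLOW(S) = {$}.
Examining every occurrence of B in a rule body:
  S -> z y B : B is at the right end -> add FOLLOW(S) = {$}
  S -> y B c : B is followed by terminal 'c' -> add 'c'
  S -> x B c z : B is followed by terminal 'c' -> add 'c' (already in the set)
  S -> z z B : B is at the right end -> add FOLLOW(S) = {$} (already in the set)
  B -> x : B does not occur in the body -> contributes nothing
FOLLOW(B) = {c, $}
Count: 2

2


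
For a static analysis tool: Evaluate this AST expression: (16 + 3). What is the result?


Expression: (16 + 3)
Evaluating step by step:
  16 + 3 = 19
Result: 19

19


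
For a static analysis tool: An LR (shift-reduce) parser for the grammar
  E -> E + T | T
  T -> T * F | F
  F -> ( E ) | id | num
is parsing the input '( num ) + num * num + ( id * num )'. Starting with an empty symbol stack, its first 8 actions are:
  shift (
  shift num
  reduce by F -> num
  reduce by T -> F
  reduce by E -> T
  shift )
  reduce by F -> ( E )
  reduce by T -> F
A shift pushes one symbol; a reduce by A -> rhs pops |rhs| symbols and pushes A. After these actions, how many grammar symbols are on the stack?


Tracking the symbol stack through each action:
  Action 1: shift '(' : push -> stack = [(] (size 1)
  Action 2: shift 'num' : push -> stack = [(, num] (size 2)
  Action 3: reduce by F -> num : pop 1, push F -> stack = [(, F] (size 2)
  Action 4: reduce by T -> F : pop 1, push T -> stack = [(, T] (size 2)
  Action 5: reduce by E -> T : pop 1, push E -> stack = [(, E] (size 2)
  Action 6: shift ')' : push -> stack = [(, E, )] (size 3)
  Action 7: reduce by F -> ( E ) : pop 3, push F -> stack = [F] (size 1)
  Action 8: reduce by T -> F : pop 1, push T -> stack = [T] (size 1)
Final stack size: 1

1


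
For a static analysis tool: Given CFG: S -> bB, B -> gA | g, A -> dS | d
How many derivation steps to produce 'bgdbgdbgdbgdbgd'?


Grammar: S -> bB, B -> gA | g, A -> dS | d
Deriving 'bgdbgdbgdbgdbgd':
Step 1: S -> bB => bB
Step 2: B -> gA => bgA
Step 3: A -> dS => bgdS
Step 4: S -> bB => bgdbB
Step 5: B -> gA => bgdbgA
Step 6: A -> dS => bgdbgdS
Step 7: S -> bB => bgdbgdbB
Step 8: B -> gA => bgdbgdbgA
Step 9: A -> dS => bgdbgdbgdS
Step 10: S -> bB => bgdbgdbgdbB
Step 11: B -> gA => bgdbgdbgdbgA
Step 12: A -> dS => bgdbgdbgdbgdS
Step 13: S -> bB => bgdbgdbgdbgdbB
Step 14: B -> gA => bgdbgdbgdbgdbgA
Step 15: A -> d => bgdbgdbgdbgdbgd
Total derivation steps: 15

15


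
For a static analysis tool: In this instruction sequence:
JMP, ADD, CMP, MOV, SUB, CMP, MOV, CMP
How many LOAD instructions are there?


Scanning instruction sequence for LOAD:
  Position 1: JMP
  Position 2: ADD
  Position 3: CMP
  Position 4: MOV
  Position 5: SUB
  Position 6: CMP
  Position 7: MOV
  Position 8: CMP
Matches at positions: []
Total LOAD count: 0

0


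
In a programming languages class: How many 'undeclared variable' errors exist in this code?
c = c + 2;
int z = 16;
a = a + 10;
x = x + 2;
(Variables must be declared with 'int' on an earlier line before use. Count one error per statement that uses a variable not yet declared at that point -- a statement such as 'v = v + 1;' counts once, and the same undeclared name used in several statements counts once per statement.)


Scanning code line by line:
  Line 1: use 'c' -> ERROR (undeclared)
  Line 2: declare 'z' -> declared = ['z']
  Line 3: use 'a' -> ERROR (undeclared)
  Line 4: use 'x' -> ERROR (undeclared)
Total undeclared variable errors: 3

3


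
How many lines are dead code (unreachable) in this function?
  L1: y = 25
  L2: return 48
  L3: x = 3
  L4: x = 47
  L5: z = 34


Analyzing control flow:
  L1: reachable (before return)
  L2: reachable (return statement)
  L3: DEAD (after return at L2)
  L4: DEAD (after return at L2)
  L5: DEAD (after return at L2)
Return at L2, total lines = 5
Dead lines: L3 through L5
Count: 3

3


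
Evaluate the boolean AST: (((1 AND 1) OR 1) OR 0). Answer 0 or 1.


Step 1: Evaluate inner node
  1 AND 1 = 1
Step 2: Evaluate next node
  1 OR 1 = 1
Step 3: Evaluate root node
  1 OR 0 = 1

1


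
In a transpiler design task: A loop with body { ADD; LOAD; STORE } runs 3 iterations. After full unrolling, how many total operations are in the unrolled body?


Loop body operations: ADD, LOAD, STORE (3 ops per iteration)
Unrolling 3 iterations:
  Iteration 1: ADD, LOAD, STORE (3 ops)
  Iteration 2: ADD, LOAD, STORE (3 ops)
  Iteration 3: ADD, LOAD, STORE (3 ops)
Total: 3 iterations * 3 ops/iter = 9 operations

9


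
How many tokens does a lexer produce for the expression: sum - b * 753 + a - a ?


Scanning 'sum - b * 753 + a - a'
Token 1: 'sum' -> identifier
Token 2: '-' -> operator
Token 3: 'b' -> identifier
Token 4: '*' -> operator
Token 5: '753' -> integer_literal
Token 6: '+' -> operator
Token 7: 'a' -> identifier
Token 8: '-' -> operator
Token 9: 'a' -> identifier
Total tokens: 9

9


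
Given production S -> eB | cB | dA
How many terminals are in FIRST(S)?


Production: S -> eB | cB | dA
Examining each alternative for leading terminals:
  S -> eB : first terminal = 'e'
  S -> cB : first terminal = 'c'
  S -> dA : first terminal = 'd'
FIRST(S) = {c, d, e}
Count: 3

3


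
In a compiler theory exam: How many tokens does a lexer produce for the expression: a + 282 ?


Scanning 'a + 282'
Token 1: 'a' -> identifier
Token 2: '+' -> operator
Token 3: '282' -> integer_literal
Total tokens: 3

3


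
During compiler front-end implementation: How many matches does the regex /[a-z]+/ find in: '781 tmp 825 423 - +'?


Pattern: /[a-z]+/ (identifiers)
Input: '781 tmp 825 423 - +'
Scanning for matches:
  Match 1: 'tmp'
Total matches: 1

1


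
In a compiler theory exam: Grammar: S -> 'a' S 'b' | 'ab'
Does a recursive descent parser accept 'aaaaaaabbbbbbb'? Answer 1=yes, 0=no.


Grammar accepts strings of the form a^n b^n (n >= 1)
Word: 'aaaaaaabbbbbbb'
Counting: 7 a's and 7 b's
Check: 7 == 7? Yes
Derivation (S -> aSb applied 6 time(s), then S -> ab): S => aSb => aaSbb => aaaSbbb => aaaaSbbbb => aaaaaSbbbbb => aaaaaaSbbbbbb => aaaaaaabbbbbbb
Accepted

1


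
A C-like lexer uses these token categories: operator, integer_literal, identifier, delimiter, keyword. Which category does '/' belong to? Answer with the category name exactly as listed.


Token: '/'
Checking categories:
  identifier: no
  integer_literal: no
  operator: YES
  keyword: no
  delimiter: no
Category: operator

operator


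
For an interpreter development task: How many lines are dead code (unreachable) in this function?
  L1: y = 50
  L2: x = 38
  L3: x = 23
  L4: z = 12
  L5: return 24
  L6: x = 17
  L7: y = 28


Analyzing control flow:
  L1: reachable (before return)
  L2: reachable (before return)
  L3: reachable (before return)
  L4: reachable (before return)
  L5: reachable (return statement)
  L6: DEAD (after return at L5)
  L7: DEAD (after return at L5)
Return at L5, total lines = 7
Dead lines: L6 through L7
Count: 2

2


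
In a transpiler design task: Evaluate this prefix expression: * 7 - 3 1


Parsing prefix expression: * 7 - 3 1
Step 1: Innermost operation '- 3 1'
  3 - 1 = 2
Step 2: Outer operation '* 7 [2]'
  7 * 2 = 14

14


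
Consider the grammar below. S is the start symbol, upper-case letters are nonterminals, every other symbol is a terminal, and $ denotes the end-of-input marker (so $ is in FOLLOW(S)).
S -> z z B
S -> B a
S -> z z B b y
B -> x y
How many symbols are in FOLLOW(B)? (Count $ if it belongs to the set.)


S is the start symbol and does not occur in any rule body, so FOLLOW(S) = {$}.
Examining every occurrence of B in a rule body:
  S -> z z B : B is at the right end -> add FOLLOW(S) = {$}
  S -> B a : B is followed by terminal 'a' -> add 'a'
  S -> z z B b y : B is followed by terminal 'b' -> add 'b'
  B -> x y : B does not occur in the body -> contributes nothing
FOLLOW(B) = {a, b, $}
Count: 3

3


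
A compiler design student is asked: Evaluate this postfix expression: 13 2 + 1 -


Processing tokens left to right:
Push 13, Push 2
Pop 13 and 2, compute 13 + 2 = 15, push 15
Push 1
Pop 15 and 1, compute 15 - 1 = 14, push 14
Stack result: 14

14


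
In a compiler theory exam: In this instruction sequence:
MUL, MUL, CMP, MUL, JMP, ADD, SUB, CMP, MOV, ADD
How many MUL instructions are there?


Scanning instruction sequence for MUL:
  Position 1: MUL <- MATCH
  Position 2: MUL <- MATCH
  Position 3: CMP
  Position 4: MUL <- MATCH
  Position 5: JMP
  Position 6: ADD
  Position 7: SUB
  Position 8: CMP
  Position 9: MOV
  Position 10: ADD
Matches at positions: [1, 2, 4]
Total MUL count: 3

3


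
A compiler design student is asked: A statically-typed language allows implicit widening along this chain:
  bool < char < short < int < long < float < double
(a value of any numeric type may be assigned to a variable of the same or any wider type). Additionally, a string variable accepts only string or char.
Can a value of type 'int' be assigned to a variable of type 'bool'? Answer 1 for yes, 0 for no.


Target variable type: bool
Source value type: int
Numeric ranks: int=3, bool=0
Widening allowed iff rank(source) <= rank(target): 3 <= 0? No
Result: 0

0


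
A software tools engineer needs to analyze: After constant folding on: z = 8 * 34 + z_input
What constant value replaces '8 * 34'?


Identifying constant sub-expression:
  Original: z = 8 * 34 + z_input
  8 and 34 are both compile-time constants
  Evaluating: 8 * 34 = 272
  After folding: z = 272 + z_input

272


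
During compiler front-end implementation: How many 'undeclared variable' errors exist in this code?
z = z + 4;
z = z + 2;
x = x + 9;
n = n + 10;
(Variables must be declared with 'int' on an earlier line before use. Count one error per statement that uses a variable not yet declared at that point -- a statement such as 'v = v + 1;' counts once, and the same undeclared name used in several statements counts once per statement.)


Scanning code line by line:
  Line 1: use 'z' -> ERROR (undeclared)
  Line 2: use 'z' -> ERROR (undeclared)
  Line 3: use 'x' -> ERROR (undeclared)
  Line 4: use 'n' -> ERROR (undeclared)
Total undeclared variable errors: 4

4


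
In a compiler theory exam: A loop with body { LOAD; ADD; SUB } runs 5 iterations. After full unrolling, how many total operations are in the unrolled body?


Loop body operations: LOAD, ADD, SUB (3 ops per iteration)
Unrolling 5 iterations:
  Iteration 1: LOAD, ADD, SUB (3 ops)
  Iteration 2: LOAD, ADD, SUB (3 ops)
  Iteration 3: LOAD, ADD, SUB (3 ops)
  Iteration 4: LOAD, ADD, SUB (3 ops)
  Iteration 5: LOAD, ADD, SUB (3 ops)
Total: 5 iterations * 3 ops/iter = 15 operations

15


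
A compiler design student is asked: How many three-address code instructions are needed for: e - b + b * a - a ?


Expression: e - b + b * a - a
Generating three-address code (respecting * over +/- precedence):
  Instruction 1: t1 = b * a
  Instruction 2: t2 = e - b
  Instruction 3: t3 = t2 + t1
  Instruction 4: t4 = t3 - a
Total instructions: 4

4


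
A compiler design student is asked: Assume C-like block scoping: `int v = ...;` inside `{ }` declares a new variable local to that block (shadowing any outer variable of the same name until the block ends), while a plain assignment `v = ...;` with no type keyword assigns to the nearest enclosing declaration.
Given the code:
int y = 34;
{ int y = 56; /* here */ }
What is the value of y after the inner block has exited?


Analyzing scoping rules:
Outer scope: declares y = 34
Inner block: 'int y = 56;' declares a NEW y that shadows the outer one
When the block exits the inner y goes out of scope; the outer y was never modified -> 34
Result: 34

34


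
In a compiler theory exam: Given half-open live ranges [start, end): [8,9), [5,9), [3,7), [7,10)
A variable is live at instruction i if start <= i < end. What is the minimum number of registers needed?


Live ranges:
  Var0: [8, 9)
  Var1: [5, 9)
  Var2: [3, 7)
  Var3: [7, 10)
Sweep-line events (position, delta, active):
  pos=3 start -> active=1
  pos=5 start -> active=2
  pos=7 end -> active=1
  pos=7 start -> active=2
  pos=8 start -> active=3
  pos=9 end -> active=2
  pos=9 end -> active=1
  pos=10 end -> active=0
Maximum simultaneous active: 3
Minimum registers needed: 3

3


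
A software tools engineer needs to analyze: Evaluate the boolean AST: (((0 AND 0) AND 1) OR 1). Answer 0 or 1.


Step 1: Evaluate inner node
  0 AND 0 = 0
Step 2: Evaluate next node
  0 AND 1 = 0
Step 3: Evaluate root node
  0 OR 1 = 1

1


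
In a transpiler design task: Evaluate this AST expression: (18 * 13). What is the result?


Expression: (18 * 13)
Evaluating step by step:
  18 * 13 = 234
Result: 234

234


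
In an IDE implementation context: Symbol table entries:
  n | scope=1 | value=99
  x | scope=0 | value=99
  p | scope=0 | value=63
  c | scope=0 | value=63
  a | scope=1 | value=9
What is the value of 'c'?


Searching symbol table for 'c':
  n | scope=1 | value=99
  x | scope=0 | value=99
  p | scope=0 | value=63
  c | scope=0 | value=63 <- MATCH
  a | scope=1 | value=9
Found 'c' at scope 0 with value 63

63


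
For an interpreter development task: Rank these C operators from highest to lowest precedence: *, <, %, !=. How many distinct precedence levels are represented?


Looking up precedence for each operator:
  * -> precedence 6
  < -> precedence 4
  % -> precedence 6
  != -> precedence 3
Sorted highest to lowest: *, %, <, !=
Distinct precedence values: [6, 4, 3]
Number of distinct levels: 3

3


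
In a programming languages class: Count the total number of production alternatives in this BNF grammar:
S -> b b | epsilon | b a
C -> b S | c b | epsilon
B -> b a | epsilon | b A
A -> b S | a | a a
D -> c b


Counting alternatives per rule:
  S: 3 alternative(s)
  C: 3 alternative(s)
  B: 3 alternative(s)
  A: 3 alternative(s)
  D: 1 alternative(s)
Sum: 3 + 3 + 3 + 3 + 1 = 13

13


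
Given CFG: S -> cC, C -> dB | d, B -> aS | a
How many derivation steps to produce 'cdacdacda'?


Grammar: S -> cC, C -> dB | d, B -> aS | a
Deriving 'cdacdacda':
Step 1: S -> cC => cC
Step 2: C -> dB => cdB
Step 3: B -> aS => cdaS
Step 4: S -> cC => cdacC
Step 5: C -> dB => cdacdB
Step 6: B -> aS => cdacdaS
Step 7: S -> cC => cdacdacC
Step 8: C -> dB => cdacdacdB
Step 9: B -> a => cdacdacda
Total derivation steps: 9

9


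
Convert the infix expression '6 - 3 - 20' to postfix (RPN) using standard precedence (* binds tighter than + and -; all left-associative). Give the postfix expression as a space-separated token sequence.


Applying the shunting-yard algorithm:
  Operand 6 -> output
  Push '-' onto operator stack -> op-stack: [-]
  Operand 3 -> output
  See '-' (prec 1); top '-' (prec 1) >= it -> pop '-' to output
  Push '-' onto operator stack -> op-stack: [-]
  Operand 20 -> output
  End of input: pop '-' to output
Postfix result: 6 3 - 20 -

6 3 - 20 -


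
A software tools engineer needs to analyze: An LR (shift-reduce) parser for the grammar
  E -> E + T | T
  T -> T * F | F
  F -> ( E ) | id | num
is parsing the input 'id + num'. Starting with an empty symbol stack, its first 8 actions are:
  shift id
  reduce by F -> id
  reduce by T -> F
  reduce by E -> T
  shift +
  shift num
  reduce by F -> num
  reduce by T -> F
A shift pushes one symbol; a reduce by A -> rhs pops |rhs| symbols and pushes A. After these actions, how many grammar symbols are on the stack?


Tracking the symbol stack through each action:
  Action 1: shift 'id' : push -> stack = [id] (size 1)
  Action 2: reduce by F -> id : pop 1, push F -> stack = [F] (size 1)
  Action 3: reduce by T -> F : pop 1, push T -> stack = [T] (size 1)
  Action 4: reduce by E -> T : pop 1, push E -> stack = [E] (size 1)
  Action 5: shift '+' : push -> stack = [E, +] (size 2)
  Action 6: shift 'num' : push -> stack = [E, +, num] (size 3)
  Action 7: reduce by F -> num : pop 1, push F -> stack = [E, +, F] (size 3)
  Action 8: reduce by T -> F : pop 1, push T -> stack = [E, +, T] (size 3)
Final stack size: 3

3


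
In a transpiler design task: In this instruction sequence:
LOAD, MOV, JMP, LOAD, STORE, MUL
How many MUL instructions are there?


Scanning instruction sequence for MUL:
  Position 1: LOAD
  Position 2: MOV
  Position 3: JMP
  Position 4: LOAD
  Position 5: STORE
  Position 6: MUL <- MATCH
Matches at positions: [6]
Total MUL count: 1

1


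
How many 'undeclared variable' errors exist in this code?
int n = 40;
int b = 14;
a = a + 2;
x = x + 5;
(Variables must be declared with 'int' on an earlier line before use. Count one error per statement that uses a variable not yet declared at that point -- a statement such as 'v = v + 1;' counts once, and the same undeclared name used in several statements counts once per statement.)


Scanning code line by line:
  Line 1: declare 'n' -> declared = ['n']
  Line 2: declare 'b' -> declared = ['b', 'n']
  Line 3: use 'a' -> ERROR (undeclared)
  Line 4: use 'x' -> ERROR (undeclared)
Total undeclared variable errors: 2

2


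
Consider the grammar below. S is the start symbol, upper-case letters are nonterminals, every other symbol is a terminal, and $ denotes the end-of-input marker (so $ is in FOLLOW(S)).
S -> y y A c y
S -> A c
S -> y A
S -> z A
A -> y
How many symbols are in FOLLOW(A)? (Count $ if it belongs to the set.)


S is the start symbol and does not occur in any rule body, so FOLLOW(S) = {$}.
Examining every occurrence of A in a rule body:
  S -> y y A c y : A is followed by terminal 'c' -> add 'c'
  S -> A c : A is followed by terminal 'c' -> add 'c' (already in the set)
  S -> y A : A is at the right end -> add FOLLOW(S) = {$}
  S -> z A : A is at the right end -> add FOLLOW(S) = {$} (already in the set)
  A -> y : A does not occur in the body -> contributes nothing
FOLLOW(A) = {c, $}
Count: 2

2


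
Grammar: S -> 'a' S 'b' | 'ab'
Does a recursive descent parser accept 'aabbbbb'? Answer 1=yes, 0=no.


Grammar accepts strings of the form a^n b^n (n >= 1)
Word: 'aabbbbb'
Counting: 2 a's and 5 b's
Check: 2 == 5? No
Mismatch: a-count != b-count
Rejected

0


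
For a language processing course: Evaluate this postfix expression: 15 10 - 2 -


Processing tokens left to right:
Push 15, Push 10
Pop 15 and 10, compute 15 - 10 = 5, push 5
Push 2
Pop 5 and 2, compute 5 - 2 = 3, push 3
Stack result: 3

3


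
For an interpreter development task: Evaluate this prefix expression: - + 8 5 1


Parsing prefix expression: - + 8 5 1
Step 1: Innermost operation '+ 8 5'
  8 + 5 = 13
Step 2: Outer operation '- [13] 1'
  13 - 1 = 12

12


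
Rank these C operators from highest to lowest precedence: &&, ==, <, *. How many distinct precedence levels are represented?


Looking up precedence for each operator:
  && -> precedence 2
  == -> precedence 3
  < -> precedence 4
  * -> precedence 6
Sorted highest to lowest: *, <, ==, &&
Distinct precedence values: [6, 4, 3, 2]
Number of distinct levels: 4

4


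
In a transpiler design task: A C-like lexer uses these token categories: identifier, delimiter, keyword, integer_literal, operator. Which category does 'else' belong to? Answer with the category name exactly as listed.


Token: 'else'
Checking categories:
  identifier: no
  integer_literal: no
  operator: no
  keyword: YES
  delimiter: no
Category: keyword

keyword


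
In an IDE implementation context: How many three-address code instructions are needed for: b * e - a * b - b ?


Expression: b * e - a * b - b
Generating three-address code (respecting * over +/- precedence):
  Instruction 1: t1 = b * e
  Instruction 2: t2 = a * b
  Instruction 3: t3 = t1 - t2
  Instruction 4: t4 = t3 - b
Total instructions: 4

4


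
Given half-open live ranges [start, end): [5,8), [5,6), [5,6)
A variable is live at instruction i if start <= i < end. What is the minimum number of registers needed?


Live ranges:
  Var0: [5, 8)
  Var1: [5, 6)
  Var2: [5, 6)
Sweep-line events (position, delta, active):
  pos=5 start -> active=1
  pos=5 start -> active=2
  pos=5 start -> active=3
  pos=6 end -> active=2
  pos=6 end -> active=1
  pos=8 end -> active=0
Maximum simultaneous active: 3
Minimum registers needed: 3

3


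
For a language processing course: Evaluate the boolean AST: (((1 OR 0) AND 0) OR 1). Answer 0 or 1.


Step 1: Evaluate inner node
  1 OR 0 = 1
Step 2: Evaluate next node
  1 AND 0 = 0
Step 3: Evaluate root node
  0 OR 1 = 1

1


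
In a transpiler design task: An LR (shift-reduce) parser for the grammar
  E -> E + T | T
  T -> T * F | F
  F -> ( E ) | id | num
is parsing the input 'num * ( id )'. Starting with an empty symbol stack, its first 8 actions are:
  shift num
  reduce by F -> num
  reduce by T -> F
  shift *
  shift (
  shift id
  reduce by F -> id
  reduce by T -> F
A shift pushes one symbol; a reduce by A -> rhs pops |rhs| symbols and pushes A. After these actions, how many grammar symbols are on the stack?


Tracking the symbol stack through each action:
  Action 1: shift 'num' : push -> stack = [num] (size 1)
  Action 2: reduce by F -> num : pop 1, push F -> stack = [F] (size 1)
  Action 3: reduce by T -> F : pop 1, push T -> stack = [T] (size 1)
  Action 4: shift '*' : push -> stack = [T, *] (size 2)
  Action 5: shift '(' : push -> stack = [T, *, (] (size 3)
  Action 6: shift 'id' : push -> stack = [T, *, (, id] (size 4)
  Action 7: reduce by F -> id : pop 1, push F -> stack = [T, *, (, F] (size 4)
  Action 8: reduce by T -> F : pop 1, push T -> stack = [T, *, (, T] (size 4)
Final stack size: 4

4


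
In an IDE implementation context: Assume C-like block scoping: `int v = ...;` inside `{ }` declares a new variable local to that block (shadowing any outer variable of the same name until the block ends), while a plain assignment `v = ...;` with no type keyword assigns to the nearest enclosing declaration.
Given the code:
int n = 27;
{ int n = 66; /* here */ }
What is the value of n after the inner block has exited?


Analyzing scoping rules:
Outer scope: declares n = 27
Inner block: 'int n = 66;' declares a NEW n that shadows the outer one
When the block exits the inner n goes out of scope; the outer n was never modified -> 27
Result: 27

27


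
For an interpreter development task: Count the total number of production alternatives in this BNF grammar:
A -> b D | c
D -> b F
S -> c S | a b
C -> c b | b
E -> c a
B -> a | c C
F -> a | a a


Counting alternatives per rule:
  A: 2 alternative(s)
  D: 1 alternative(s)
  S: 2 alternative(s)
  C: 2 alternative(s)
  E: 1 alternative(s)
  B: 2 alternative(s)
  F: 2 alternative(s)
Sum: 2 + 1 + 2 + 2 + 1 + 2 + 2 = 12

12


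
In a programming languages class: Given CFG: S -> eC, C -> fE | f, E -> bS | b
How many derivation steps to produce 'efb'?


Grammar: S -> eC, C -> fE | f, E -> bS | b
Deriving 'efb':
Step 1: S -> eC => eC
Step 2: C -> fE => efE
Step 3: E -> b => efb
Total derivation steps: 3

3


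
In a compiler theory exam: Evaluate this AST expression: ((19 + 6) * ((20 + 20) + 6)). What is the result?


Expression: ((19 + 6) * ((20 + 20) + 6))
Evaluating step by step:
  19 + 6 = 25
  20 + 20 = 40
  40 + 6 = 46
  25 * 46 = 1150
Result: 1150

1150


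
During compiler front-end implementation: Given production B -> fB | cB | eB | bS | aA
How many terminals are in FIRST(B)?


Production: B -> fB | cB | eB | bS | aA
Examining each alternative for leading terminals:
  B -> fB : first terminal = 'f'
  B -> cB : first terminal = 'c'
  B -> eB : first terminal = 'e'
  B -> bS : first terminal = 'b'
  B -> aA : first terminal = 'a'
FIRST(B) = {a, b, c, e, f}
Count: 5

5


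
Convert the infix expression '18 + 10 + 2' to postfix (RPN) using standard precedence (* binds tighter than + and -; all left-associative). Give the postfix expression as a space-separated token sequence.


Applying the shunting-yard algorithm:
  Operand 18 -> output
  Push '+' onto operator stack -> op-stack: [+]
  Operand 10 -> output
  See '+' (prec 1); top '+' (prec 1) >= it -> pop '+' to output
  Push '+' onto operator stack -> op-stack: [+]
  Operand 2 -> output
  End of input: pop '+' to output
Postfix result: 18 10 + 2 +

18 10 + 2 +


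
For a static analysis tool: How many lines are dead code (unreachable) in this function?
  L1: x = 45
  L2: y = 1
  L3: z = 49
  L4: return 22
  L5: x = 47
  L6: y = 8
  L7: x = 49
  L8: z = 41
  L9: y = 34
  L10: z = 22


Analyzing control flow:
  L1: reachable (before return)
  L2: reachable (before return)
  L3: reachable (before return)
  L4: reachable (return statement)
  L5: DEAD (after return at L4)
  L6: DEAD (after return at L4)
  L7: DEAD (after return at L4)
  L8: DEAD (after return at L4)
  L9: DEAD (after return at L4)
  L10: DEAD (after return at L4)
Return at L4, total lines = 10
Dead lines: L5 through L10
Count: 6

6


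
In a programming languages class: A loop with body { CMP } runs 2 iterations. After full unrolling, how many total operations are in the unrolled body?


Loop body operations: CMP (1 op per iteration)
Unrolling 2 iterations:
  Iteration 1: CMP (1 ops)
  Iteration 2: CMP (1 ops)
Total: 2 iterations * 1 ops/iter = 2 operations

2


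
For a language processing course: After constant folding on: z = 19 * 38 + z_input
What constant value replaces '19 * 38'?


Identifying constant sub-expression:
  Original: z = 19 * 38 + z_input
  19 and 38 are both compile-time constants
  Evaluating: 19 * 38 = 722
  After folding: z = 722 + z_input

722


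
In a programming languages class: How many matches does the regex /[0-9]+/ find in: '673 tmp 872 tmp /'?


Pattern: /[0-9]+/ (int literals)
Input: '673 tmp 872 tmp /'
Scanning for matches:
  Match 1: '673'
  Match 2: '872'
Total matches: 2

2


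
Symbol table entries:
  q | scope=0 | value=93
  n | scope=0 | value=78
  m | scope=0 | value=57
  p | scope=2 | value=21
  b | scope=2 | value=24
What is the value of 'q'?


Searching symbol table for 'q':
  q | scope=0 | value=93 <- MATCH
  n | scope=0 | value=78
  m | scope=0 | value=57
  p | scope=2 | value=21
  b | scope=2 | value=24
Found 'q' at scope 0 with value 93

93


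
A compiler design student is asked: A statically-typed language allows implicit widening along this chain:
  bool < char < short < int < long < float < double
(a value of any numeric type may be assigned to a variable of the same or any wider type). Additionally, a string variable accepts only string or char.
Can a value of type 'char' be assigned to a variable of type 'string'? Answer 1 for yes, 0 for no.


Target variable type: string
Source value type: char
Rule: string accepts only {string, char}
  source 'char' in {string, char}? Yes
Result: 1

1


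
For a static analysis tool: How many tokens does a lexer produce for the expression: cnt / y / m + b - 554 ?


Scanning 'cnt / y / m + b - 554'
Token 1: 'cnt' -> identifier
Token 2: '/' -> operator
Token 3: 'y' -> identifier
Token 4: '/' -> operator
Token 5: 'm' -> identifier
Token 6: '+' -> operator
Token 7: 'b' -> identifier
Token 8: '-' -> operator
Token 9: '554' -> integer_literal
Total tokens: 9

9


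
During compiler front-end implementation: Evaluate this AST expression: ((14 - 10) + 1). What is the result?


Expression: ((14 - 10) + 1)
Evaluating step by step:
  14 - 10 = 4
  4 + 1 = 5
Result: 5

5


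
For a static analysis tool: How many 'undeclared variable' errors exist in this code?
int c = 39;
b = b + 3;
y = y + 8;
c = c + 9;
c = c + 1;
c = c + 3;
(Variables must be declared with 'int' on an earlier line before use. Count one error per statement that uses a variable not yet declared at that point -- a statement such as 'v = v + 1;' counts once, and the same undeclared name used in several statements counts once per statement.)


Scanning code line by line:
  Line 1: declare 'c' -> declared = ['c']
  Line 2: use 'b' -> ERROR (undeclared)
  Line 3: use 'y' -> ERROR (undeclared)
  Line 4: use 'c' -> OK (declared)
  Line 5: use 'c' -> OK (declared)
  Line 6: use 'c' -> OK (declared)
Total undeclared variable errors: 2

2


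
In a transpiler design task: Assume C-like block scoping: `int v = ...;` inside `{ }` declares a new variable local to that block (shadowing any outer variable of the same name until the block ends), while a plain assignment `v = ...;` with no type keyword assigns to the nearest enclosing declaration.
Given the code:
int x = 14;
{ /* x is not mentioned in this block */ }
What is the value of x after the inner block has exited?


Analyzing scoping rules:
Outer scope: declares x = 14
Inner block: x is neither redeclared nor assigned -> unchanged
After the block -> 14
Result: 14

14


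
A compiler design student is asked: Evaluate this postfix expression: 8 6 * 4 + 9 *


Processing tokens left to right:
Push 8, Push 6
Pop 8 and 6, compute 8 * 6 = 48, push 48
Push 4
Pop 48 and 4, compute 48 + 4 = 52, push 52
Push 9
Pop 52 and 9, compute 52 * 9 = 468, push 468
Stack result: 468

468


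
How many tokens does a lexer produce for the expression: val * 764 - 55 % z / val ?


Scanning 'val * 764 - 55 % z / val'
Token 1: 'val' -> identifier
Token 2: '*' -> operator
Token 3: '764' -> integer_literal
Token 4: '-' -> operator
Token 5: '55' -> integer_literal
Token 6: '%' -> operator
Token 7: 'z' -> identifier
Token 8: '/' -> operator
Token 9: 'val' -> identifier
Total tokens: 9

9


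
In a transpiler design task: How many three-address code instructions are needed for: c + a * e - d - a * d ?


Expression: c + a * e - d - a * d
Generating three-address code (respecting * over +/- precedence):
  Instruction 1: t1 = a * e
  Instruction 2: t2 = a * d
  Instruction 3: t3 = c + t1
  Instruction 4: t4 = t3 - d
  Instruction 5: t5 = t4 - t2
Total instructions: 5

5


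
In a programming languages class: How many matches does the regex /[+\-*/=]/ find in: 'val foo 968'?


Pattern: /[+\-*/=]/ (operators)
Input: 'val foo 968'
Scanning for matches:
Total matches: 0

0


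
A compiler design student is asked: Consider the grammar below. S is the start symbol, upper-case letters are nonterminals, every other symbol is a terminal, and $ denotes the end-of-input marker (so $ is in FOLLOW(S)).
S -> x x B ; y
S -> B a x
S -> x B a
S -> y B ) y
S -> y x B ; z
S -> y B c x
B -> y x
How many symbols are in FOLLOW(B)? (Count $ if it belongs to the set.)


S is the start symbol and does not occur in any rule body, so FOLLOW(S) = {$}.
Examining every occurrence of B in a rule body:
  S -> x x B ; y : B is followed by terminal ';' -> add ';'
  S -> B a x : B is followed by terminal 'a' -> add 'a'
  S -> x B a : B is followed by terminal 'a' -> add 'a' (already in the set)
  S -> y B ) y : B is followed by terminal ')' -> add ')'
  S -> y x B ; z : B is followed by terminal ';' -> add ';' (already in the set)
  S -> y B c x : B is followed by terminal 'c' -> add 'c'
  B -> y x : B does not occur in the body -> contributes nothing
FOLLOW(B) = {), ;, a, c}
Count: 4

4


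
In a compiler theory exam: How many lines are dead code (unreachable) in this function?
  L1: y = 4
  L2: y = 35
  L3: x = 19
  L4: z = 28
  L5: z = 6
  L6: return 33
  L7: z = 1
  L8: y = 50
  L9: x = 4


Analyzing control flow:
  L1: reachable (before return)
  L2: reachable (before return)
  L3: reachable (before return)
  L4: reachable (before return)
  L5: reachable (before return)
  L6: reachable (return statement)
  L7: DEAD (after return at L6)
  L8: DEAD (after return at L6)
  L9: DEAD (after return at L6)
Return at L6, total lines = 9
Dead lines: L7 through L9
Count: 3

3


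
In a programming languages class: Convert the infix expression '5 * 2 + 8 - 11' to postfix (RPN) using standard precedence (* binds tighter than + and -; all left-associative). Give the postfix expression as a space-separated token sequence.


Applying the shunting-yard algorithm:
  Operand 5 -> output
  Push '*' onto operator stack -> op-stack: [*]
  Operand 2 -> output
  See '+' (prec 1); top '*' (prec 2) >= it -> pop '*' to output
  Push '+' onto operator stack -> op-stack: [+]
  Operand 8 -> output
  See '-' (prec 1); top '+' (prec 1) >= it -> pop '+' to output
  Push '-' onto operator stack -> op-stack: [-]
  Operand 11 -> output
  End of input: pop '-' to output
Postfix result: 5 2 * 8 + 11 -

5 2 * 8 + 11 -


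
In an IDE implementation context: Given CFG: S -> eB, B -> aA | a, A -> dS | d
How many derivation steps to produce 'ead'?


Grammar: S -> eB, B -> aA | a, A -> dS | d
Deriving 'ead':
Step 1: S -> eB => eB
Step 2: B -> aA => eaA
Step 3: A -> d => ead
Total derivation steps: 3

3


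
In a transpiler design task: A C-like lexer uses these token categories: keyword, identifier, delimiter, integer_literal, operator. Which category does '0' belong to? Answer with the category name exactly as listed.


Token: '0'
Checking categories:
  identifier: no
  integer_literal: YES
  operator: no
  keyword: no
  delimiter: no
Category: integer_literal

integer_literal


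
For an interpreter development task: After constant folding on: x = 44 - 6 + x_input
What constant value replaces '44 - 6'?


Identifying constant sub-expression:
  Original: x = 44 - 6 + x_input
  44 and 6 are both compile-time constants
  Evaluating: 44 - 6 = 38
  After folding: x = 38 + x_input

38


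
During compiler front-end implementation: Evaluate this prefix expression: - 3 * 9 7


Parsing prefix expression: - 3 * 9 7
Step 1: Innermost operation '* 9 7'
  9 * 7 = 63
Step 2: Outer operation '- 3 [63]'
  3 - 63 = -60

-60
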